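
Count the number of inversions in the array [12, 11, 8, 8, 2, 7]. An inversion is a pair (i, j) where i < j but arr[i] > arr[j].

Finding inversions in [12, 11, 8, 8, 2, 7]:

(0, 1): arr[0]=12 > arr[1]=11
(0, 2): arr[0]=12 > arr[2]=8
(0, 3): arr[0]=12 > arr[3]=8
(0, 4): arr[0]=12 > arr[4]=2
(0, 5): arr[0]=12 > arr[5]=7
(1, 2): arr[1]=11 > arr[2]=8
(1, 3): arr[1]=11 > arr[3]=8
(1, 4): arr[1]=11 > arr[4]=2
(1, 5): arr[1]=11 > arr[5]=7
(2, 4): arr[2]=8 > arr[4]=2
(2, 5): arr[2]=8 > arr[5]=7
(3, 4): arr[3]=8 > arr[4]=2
(3, 5): arr[3]=8 > arr[5]=7

Total inversions: 13

The array has 13 inversion(s): (0,1), (0,2), (0,3), (0,4), (0,5), (1,2), (1,3), (1,4), (1,5), (2,4), (2,5), (3,4), (3,5). Each pair (i,j) satisfies i < j and arr[i] > arr[j].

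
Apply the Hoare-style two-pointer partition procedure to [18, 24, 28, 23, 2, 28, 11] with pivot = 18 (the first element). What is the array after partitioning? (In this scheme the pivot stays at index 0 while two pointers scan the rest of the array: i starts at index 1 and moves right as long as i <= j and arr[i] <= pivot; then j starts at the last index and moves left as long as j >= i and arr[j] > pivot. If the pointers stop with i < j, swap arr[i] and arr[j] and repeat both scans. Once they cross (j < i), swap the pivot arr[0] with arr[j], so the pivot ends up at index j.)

Hoare-style two-pointer partition with pivot = 18:

Initial array: [18, 24, 28, 23, 2, 28, 11]

Pointers start at i = 1, j = 6.
i stops at index 1 (arr[1]=24 > 18), j stops at index 6 (arr[6]=11 <= 18): swap arr[1] and arr[6], array becomes [18, 11, 28, 23, 2, 28, 24]
i stops at index 2 (arr[2]=28 > 18), j stops at index 4 (arr[4]=2 <= 18): swap arr[2] and arr[4], array becomes [18, 11, 2, 23, 28, 28, 24]
i ends at 3, j ends at 2: the pointers have crossed (j < i), so scanning stops.

Swap pivot arr[0] with arr[2] to place pivot at position 2: [2, 11, 18, 23, 28, 28, 24]
Pivot position: 2

After partitioning with pivot 18, the array becomes [2, 11, 18, 23, 28, 28, 24]. The pivot is placed at index 2. All elements to the left of the pivot are <= 18, and all elements to the right are > 18.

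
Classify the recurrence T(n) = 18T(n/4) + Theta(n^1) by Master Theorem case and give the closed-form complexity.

Master Theorem for T(n) = 18T(n/4) + O(n^1):

a = 18, b = 4, c = 1
log_b(a) = log_4(18) = 2.0850

Case 1: c = 1 < log_4(18) = 2.0850
T(n) = O(n^(log_4 18))

For T(n) = 18T(n/4) + O(n^1): log_4(18) = 2.0850. This is Case 1 of the Master Theorem (c < log_b(a), work dominated by leaves), giving O(n^(log_4 18)).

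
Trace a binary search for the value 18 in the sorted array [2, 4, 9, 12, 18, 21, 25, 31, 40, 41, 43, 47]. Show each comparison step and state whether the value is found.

Binary search for 18 in [2, 4, 9, 12, 18, 21, 25, 31, 40, 41, 43, 47]:

lo=0, hi=11, mid=5, arr[mid]=21 -> 21 > 18, search left half
lo=0, hi=4, mid=2, arr[mid]=9 -> 9 < 18, search right half
lo=3, hi=4, mid=3, arr[mid]=12 -> 12 < 18, search right half
lo=4, hi=4, mid=4, arr[mid]=18 -> Found target at index 4!

Binary search finds 18 at index 4 after 4 comparisons. The search repeatedly halves the search space by comparing with the middle element.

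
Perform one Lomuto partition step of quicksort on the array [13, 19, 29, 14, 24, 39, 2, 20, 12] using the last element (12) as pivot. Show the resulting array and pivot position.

Lomuto partition with pivot = 12:

Initial array: [13, 19, 29, 14, 24, 39, 2, 20, 12]

arr[0]=13 > 12: no swap
arr[1]=19 > 12: no swap
arr[2]=29 > 12: no swap
arr[3]=14 > 12: no swap
arr[4]=24 > 12: no swap
arr[5]=39 > 12: no swap
arr[6]=2 <= 12: swap with position 0, array becomes [2, 19, 29, 14, 24, 39, 13, 20, 12]
arr[7]=20 > 12: no swap

Place pivot at position 1: [2, 12, 29, 14, 24, 39, 13, 20, 19]
Pivot position: 1

After partitioning with pivot 12, the array becomes [2, 12, 29, 14, 24, 39, 13, 20, 19]. The pivot is placed at index 1. All elements to the left of the pivot are <= 12, and all elements to the right are > 12.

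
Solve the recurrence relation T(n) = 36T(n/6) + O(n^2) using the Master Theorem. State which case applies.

Master Theorem for T(n) = 36T(n/6) + O(n^2):

a = 36, b = 6, c = 2
log_b(a) = log_6(36) = 2.0000

Case 2: c = 2 = log_6(36) = 2.0000
T(n) = O(n^2 log n) = O(n^2 log n)

For T(n) = 36T(n/6) + O(n^2): log_6(36) = 2.0000. This is Case 2 of the Master Theorem (c = log_b(a), equal work at all levels), giving O(n^2 log n).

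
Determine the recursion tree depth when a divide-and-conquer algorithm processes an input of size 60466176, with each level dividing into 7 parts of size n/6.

For divide and conquer with division factor 6:

Problem sizes at each level:
Level 0: 60466176
Level 1: 10077696
Level 2: 1679616
Level 3: 279936
Level 4: 46656
Level 5: 7776
Level 6: 1296
Level 7: 216
Level 8: 36
Level 9: 6
Level 10: 1

The root is level 0 and the size-1 base case is level 10 (the tree spans levels 0 through 10, i.e. 11 levels counting the root), so the depth is the number of divisions: log_6(60466176) = 10

The recursion tree depth is log_6(60466176) = 10. At each level, the problem size is divided by 6, so it takes 10 divisions to reduce to a base case of size 1. The algorithm makes 7 recursive calls at each level.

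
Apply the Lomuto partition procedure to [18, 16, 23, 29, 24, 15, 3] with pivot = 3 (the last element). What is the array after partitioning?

Lomuto partition with pivot = 3:

Initial array: [18, 16, 23, 29, 24, 15, 3]

arr[0]=18 > 3: no swap
arr[1]=16 > 3: no swap
arr[2]=23 > 3: no swap
arr[3]=29 > 3: no swap
arr[4]=24 > 3: no swap
arr[5]=15 > 3: no swap

Place pivot at position 0: [3, 16, 23, 29, 24, 15, 18]
Pivot position: 0

After partitioning with pivot 3, the array becomes [3, 16, 23, 29, 24, 15, 18]. The pivot is placed at index 0. All elements to the left of the pivot are <= 3, and all elements to the right are > 3.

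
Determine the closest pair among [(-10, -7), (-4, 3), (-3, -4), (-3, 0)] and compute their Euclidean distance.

Computing all pairwise distances among 4 points:

d((-10, -7), (-4, 3)) = 11.6619
d((-10, -7), (-3, -4)) = 7.6158
d((-10, -7), (-3, 0)) = 9.8995
d((-4, 3), (-3, -4)) = 7.0711
d((-4, 3), (-3, 0)) = 3.1623 <-- minimum
d((-3, -4), (-3, 0)) = 4.0

Closest pair: (-4, 3) and (-3, 0) with distance 3.1623

The closest pair is (-4, 3) and (-3, 0) with Euclidean distance 3.1623. For 4 points, brute-force pairwise comparison is shown above. For large n, the divide-and-conquer algorithm (sort by x, recurse on halves, check the dividing strip) achieves O(n log n).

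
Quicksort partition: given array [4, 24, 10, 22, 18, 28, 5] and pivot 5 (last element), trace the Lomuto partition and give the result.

Lomuto partition with pivot = 5:

Initial array: [4, 24, 10, 22, 18, 28, 5]

arr[0]=4 <= 5: swap with position 0, array becomes [4, 24, 10, 22, 18, 28, 5]
arr[1]=24 > 5: no swap
arr[2]=10 > 5: no swap
arr[3]=22 > 5: no swap
arr[4]=18 > 5: no swap
arr[5]=28 > 5: no swap

Place pivot at position 1: [4, 5, 10, 22, 18, 28, 24]
Pivot position: 1

After partitioning with pivot 5, the array becomes [4, 5, 10, 22, 18, 28, 24]. The pivot is placed at index 1. All elements to the left of the pivot are <= 5, and all elements to the right are > 5.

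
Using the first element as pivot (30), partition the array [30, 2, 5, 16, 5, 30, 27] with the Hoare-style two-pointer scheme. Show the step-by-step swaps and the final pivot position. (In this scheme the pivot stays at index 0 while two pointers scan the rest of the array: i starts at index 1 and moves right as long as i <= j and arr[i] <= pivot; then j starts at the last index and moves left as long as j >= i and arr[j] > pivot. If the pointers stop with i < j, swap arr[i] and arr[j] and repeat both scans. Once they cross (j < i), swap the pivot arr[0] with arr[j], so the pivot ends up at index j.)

Hoare-style two-pointer partition with pivot = 30:

Initial array: [30, 2, 5, 16, 5, 30, 27]

Pointers start at i = 1, j = 6.
i ends at 7, j ends at 6: the pointers have crossed (j < i), so scanning stops.

Swap pivot arr[0] with arr[6] to place pivot at position 6: [27, 2, 5, 16, 5, 30, 30]
Pivot position: 6

After partitioning with pivot 30, the array becomes [27, 2, 5, 16, 5, 30, 30]. The pivot is placed at index 6. All elements to the left of the pivot are <= 30, and all elements to the right are > 30.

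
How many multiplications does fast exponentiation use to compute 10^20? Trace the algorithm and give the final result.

Computing 10^20 by squaring (build up from 10^1; each line after the first costs one multiplication):

10^1 = 10
10^2 = (10^1)^2 = 10^2 = 100
10^4 = (10^2)^2 = 100^2 = 10000
10^5 = 10 * 10^4 = 10 * 10000 = 100000
10^10 = (10^5)^2 = 100000^2 = 10000000000
10^20 = (10^10)^2 = 10000000000^2 = 100000000000000000000

Result: 100000000000000000000
Multiplications needed: 5 (5 lines after 10^1)

10^20 = 100000000000000000000. Using exponentiation by squaring, this requires 5 multiplications. The key idea: if the exponent is even, square the half-power; if odd, multiply by the base once.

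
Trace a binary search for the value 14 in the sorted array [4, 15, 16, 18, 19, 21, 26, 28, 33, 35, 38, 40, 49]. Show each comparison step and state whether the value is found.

Binary search for 14 in [4, 15, 16, 18, 19, 21, 26, 28, 33, 35, 38, 40, 49]:

lo=0, hi=12, mid=6, arr[mid]=26 -> 26 > 14, search left half
lo=0, hi=5, mid=2, arr[mid]=16 -> 16 > 14, search left half
lo=0, hi=1, mid=0, arr[mid]=4 -> 4 < 14, search right half
lo=1, hi=1, mid=1, arr[mid]=15 -> 15 > 14, search left half
lo=1 > hi=0, target 14 not found

Binary search determines that 14 is not in the array after 4 comparisons. The search space was exhausted without finding the target.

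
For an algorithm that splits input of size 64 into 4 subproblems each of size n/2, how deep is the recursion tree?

For divide and conquer with division factor 2:

Problem sizes at each level:
Level 0: 64
Level 1: 32
Level 2: 16
Level 3: 8
Level 4: 4
Level 5: 2
Level 6: 1

The root is level 0 and the size-1 base case is level 6 (the tree spans levels 0 through 6, i.e. 7 levels counting the root), so the depth is the number of divisions: log_2(64) = 6

The recursion tree depth is log_2(64) = 6. At each level, the problem size is divided by 2, so it takes 6 divisions to reduce to a base case of size 1. The algorithm makes 4 recursive calls at each level.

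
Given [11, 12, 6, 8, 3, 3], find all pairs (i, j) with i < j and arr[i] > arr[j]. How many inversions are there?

Finding inversions in [11, 12, 6, 8, 3, 3]:

(0, 2): arr[0]=11 > arr[2]=6
(0, 3): arr[0]=11 > arr[3]=8
(0, 4): arr[0]=11 > arr[4]=3
(0, 5): arr[0]=11 > arr[5]=3
(1, 2): arr[1]=12 > arr[2]=6
(1, 3): arr[1]=12 > arr[3]=8
(1, 4): arr[1]=12 > arr[4]=3
(1, 5): arr[1]=12 > arr[5]=3
(2, 4): arr[2]=6 > arr[4]=3
(2, 5): arr[2]=6 > arr[5]=3
(3, 4): arr[3]=8 > arr[4]=3
(3, 5): arr[3]=8 > arr[5]=3

Total inversions: 12

The array has 12 inversion(s): (0,2), (0,3), (0,4), (0,5), (1,2), (1,3), (1,4), (1,5), (2,4), (2,5), (3,4), (3,5). Each pair (i,j) satisfies i < j and arr[i] > arr[j].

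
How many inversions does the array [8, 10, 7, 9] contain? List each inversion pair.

Finding inversions in [8, 10, 7, 9]:

(0, 2): arr[0]=8 > arr[2]=7
(1, 2): arr[1]=10 > arr[2]=7
(1, 3): arr[1]=10 > arr[3]=9

Total inversions: 3

The array has 3 inversion(s): (0,2), (1,2), (1,3). Each pair (i,j) satisfies i < j and arr[i] > arr[j].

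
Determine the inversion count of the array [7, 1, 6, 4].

Finding inversions in [7, 1, 6, 4]:

(0, 1): arr[0]=7 > arr[1]=1
(0, 2): arr[0]=7 > arr[2]=6
(0, 3): arr[0]=7 > arr[3]=4
(2, 3): arr[2]=6 > arr[3]=4

Total inversions: 4

The array has 4 inversion(s): (0,1), (0,2), (0,3), (2,3). Each pair (i,j) satisfies i < j and arr[i] > arr[j].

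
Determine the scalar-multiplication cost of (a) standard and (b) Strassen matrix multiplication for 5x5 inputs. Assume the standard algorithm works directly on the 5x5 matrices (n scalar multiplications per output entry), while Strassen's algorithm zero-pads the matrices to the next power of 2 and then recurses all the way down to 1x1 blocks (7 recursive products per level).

Matrix multiplication for 5x5 matrices:

Strassen's algorithm requires power-of-2 dimensions. Pad 5x5 to 8x8 (next power of 2).

Standard algorithm: 5^3 = 125 multiplications
Strassen's algorithm: 7^(log2(8)) = 7^3 = 343 multiplications
Difference: 125 - 343 = -218 (Strassen uses MORE here due to padding overhead — for small or just-over-power-of-2 n, padding can outweigh the per-level savings)

Standard: 125 multiplications (5^3). Strassen: 343 multiplications (7^3, after padding to 8x8). Strassen reduces 8 recursive multiplications to 7 at each level.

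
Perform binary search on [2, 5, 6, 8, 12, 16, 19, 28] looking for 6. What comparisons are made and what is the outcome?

Binary search for 6 in [2, 5, 6, 8, 12, 16, 19, 28]:

lo=0, hi=7, mid=3, arr[mid]=8 -> 8 > 6, search left half
lo=0, hi=2, mid=1, arr[mid]=5 -> 5 < 6, search right half
lo=2, hi=2, mid=2, arr[mid]=6 -> Found target at index 2!

Binary search finds 6 at index 2 after 3 comparisons. The search repeatedly halves the search space by comparing with the middle element.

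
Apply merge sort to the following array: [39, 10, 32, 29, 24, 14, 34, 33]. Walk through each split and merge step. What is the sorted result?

Merge sort trace:

Split: [39, 10, 32, 29, 24, 14, 34, 33] -> [39, 10, 32, 29] and [24, 14, 34, 33]
  Split: [39, 10, 32, 29] -> [39, 10] and [32, 29]
    Split: [39, 10] -> [39] and [10]
    Merge: [39] + [10] -> [10, 39]
    Split: [32, 29] -> [32] and [29]
    Merge: [32] + [29] -> [29, 32]
  Merge: [10, 39] + [29, 32] -> [10, 29, 32, 39]
  Split: [24, 14, 34, 33] -> [24, 14] and [34, 33]
    Split: [24, 14] -> [24] and [14]
    Merge: [24] + [14] -> [14, 24]
    Split: [34, 33] -> [34] and [33]
    Merge: [34] + [33] -> [33, 34]
  Merge: [14, 24] + [33, 34] -> [14, 24, 33, 34]
Merge: [10, 29, 32, 39] + [14, 24, 33, 34] -> [10, 14, 24, 29, 32, 33, 34, 39]

Final sorted array: [10, 14, 24, 29, 32, 33, 34, 39]

The merge sort proceeds by recursively splitting the array and merging sorted halves.
After all merges, the sorted array is [10, 14, 24, 29, 32, 33, 34, 39].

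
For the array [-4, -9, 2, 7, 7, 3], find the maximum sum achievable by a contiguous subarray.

Using Kadane's algorithm on [-4, -9, 2, 7, 7, 3]:

Scanning through the array:
Position 1 (value -9): max_ending_here = -9, max_so_far = -4
Position 2 (value 2): max_ending_here = 2, max_so_far = 2
Position 3 (value 7): max_ending_here = 9, max_so_far = 9
Position 4 (value 7): max_ending_here = 16, max_so_far = 16
Position 5 (value 3): max_ending_here = 19, max_so_far = 19

Maximum subarray: [2, 7, 7, 3]
Maximum sum: 19

The maximum subarray is [2, 7, 7, 3] with sum 19. This subarray runs from index 2 to index 5.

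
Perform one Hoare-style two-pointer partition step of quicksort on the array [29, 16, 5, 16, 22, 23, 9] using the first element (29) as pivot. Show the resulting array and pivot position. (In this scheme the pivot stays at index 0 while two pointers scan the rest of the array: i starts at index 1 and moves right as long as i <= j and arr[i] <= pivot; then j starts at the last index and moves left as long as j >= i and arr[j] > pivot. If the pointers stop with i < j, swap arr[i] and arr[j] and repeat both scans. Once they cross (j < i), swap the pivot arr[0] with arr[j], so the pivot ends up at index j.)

Hoare-style two-pointer partition with pivot = 29:

Initial array: [29, 16, 5, 16, 22, 23, 9]

Pointers start at i = 1, j = 6.
i ends at 7, j ends at 6: the pointers have crossed (j < i), so scanning stops.

Swap pivot arr[0] with arr[6] to place pivot at position 6: [9, 16, 5, 16, 22, 23, 29]
Pivot position: 6

After partitioning with pivot 29, the array becomes [9, 16, 5, 16, 22, 23, 29]. The pivot is placed at index 6. All elements to the left of the pivot are <= 29, and all elements to the right are > 29.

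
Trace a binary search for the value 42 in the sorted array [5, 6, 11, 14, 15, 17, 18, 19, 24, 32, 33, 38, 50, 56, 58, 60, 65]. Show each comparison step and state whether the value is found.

Binary search for 42 in [5, 6, 11, 14, 15, 17, 18, 19, 24, 32, 33, 38, 50, 56, 58, 60, 65]:

lo=0, hi=16, mid=8, arr[mid]=24 -> 24 < 42, search right half
lo=9, hi=16, mid=12, arr[mid]=50 -> 50 > 42, search left half
lo=9, hi=11, mid=10, arr[mid]=33 -> 33 < 42, search right half
lo=11, hi=11, mid=11, arr[mid]=38 -> 38 < 42, search right half
lo=12 > hi=11, target 42 not found

Binary search determines that 42 is not in the array after 4 comparisons. The search space was exhausted without finding the target.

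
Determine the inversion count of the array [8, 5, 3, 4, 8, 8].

Finding inversions in [8, 5, 3, 4, 8, 8]:

(0, 1): arr[0]=8 > arr[1]=5
(0, 2): arr[0]=8 > arr[2]=3
(0, 3): arr[0]=8 > arr[3]=4
(1, 2): arr[1]=5 > arr[2]=3
(1, 3): arr[1]=5 > arr[3]=4

Total inversions: 5

The array has 5 inversion(s): (0,1), (0,2), (0,3), (1,2), (1,3). Each pair (i,j) satisfies i < j and arr[i] > arr[j].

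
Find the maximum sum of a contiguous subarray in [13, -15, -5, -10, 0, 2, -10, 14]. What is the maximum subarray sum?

Using Kadane's algorithm on [13, -15, -5, -10, 0, 2, -10, 14]:

Scanning through the array:
Position 1 (value -15): max_ending_here = -2, max_so_far = 13
Position 2 (value -5): max_ending_here = -5, max_so_far = 13
Position 3 (value -10): max_ending_here = -10, max_so_far = 13
Position 4 (value 0): max_ending_here = 0, max_so_far = 13
Position 5 (value 2): max_ending_here = 2, max_so_far = 13
Position 6 (value -10): max_ending_here = -8, max_so_far = 13
Position 7 (value 14): max_ending_here = 14, max_so_far = 14

Maximum subarray: [14]
Maximum sum: 14

The maximum subarray is [14] with sum 14. This subarray runs from index 7 to index 7.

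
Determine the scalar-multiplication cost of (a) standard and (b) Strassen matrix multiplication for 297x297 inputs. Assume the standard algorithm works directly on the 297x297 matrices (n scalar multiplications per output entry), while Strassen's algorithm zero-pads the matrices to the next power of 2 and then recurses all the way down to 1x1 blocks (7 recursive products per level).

Matrix multiplication for 297x297 matrices:

Strassen's algorithm requires power-of-2 dimensions. Pad 297x297 to 512x512 (next power of 2).

Standard algorithm: 297^3 = 26198073 multiplications
Strassen's algorithm: 7^(log2(512)) = 7^9 = 40353607 multiplications
Difference: 26198073 - 40353607 = -14155534 (Strassen uses MORE here due to padding overhead — for small or just-over-power-of-2 n, padding can outweigh the per-level savings)

Standard: 26198073 multiplications (297^3). Strassen: 40353607 multiplications (7^9, after padding to 512x512). Strassen reduces 8 recursive multiplications to 7 at each level.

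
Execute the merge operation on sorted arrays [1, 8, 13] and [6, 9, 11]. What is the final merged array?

Merging process:

Compare 1 vs 6: take 1 from left. Merged: [1]
Compare 8 vs 6: take 6 from right. Merged: [1, 6]
Compare 8 vs 9: take 8 from left. Merged: [1, 6, 8]
Compare 13 vs 9: take 9 from right. Merged: [1, 6, 8, 9]
Compare 13 vs 11: take 11 from right. Merged: [1, 6, 8, 9, 11]
Append remaining from left: [13]. Merged: [1, 6, 8, 9, 11, 13]

Final merged array: [1, 6, 8, 9, 11, 13]
Total comparisons: 5

The merged array is [1, 6, 8, 9, 11, 13], requiring 5 comparisons. The merge step runs in O(n) time where n is the total number of elements.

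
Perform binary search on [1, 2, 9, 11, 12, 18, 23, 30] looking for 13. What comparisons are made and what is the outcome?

Binary search for 13 in [1, 2, 9, 11, 12, 18, 23, 30]:

lo=0, hi=7, mid=3, arr[mid]=11 -> 11 < 13, search right half
lo=4, hi=7, mid=5, arr[mid]=18 -> 18 > 13, search left half
lo=4, hi=4, mid=4, arr[mid]=12 -> 12 < 13, search right half
lo=5 > hi=4, target 13 not found

Binary search determines that 13 is not in the array after 3 comparisons. The search space was exhausted without finding the target.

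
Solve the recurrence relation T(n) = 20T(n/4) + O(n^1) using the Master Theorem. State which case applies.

Master Theorem for T(n) = 20T(n/4) + O(n^1):

a = 20, b = 4, c = 1
log_b(a) = log_4(20) = 2.1610

Case 1: c = 1 < log_4(20) = 2.1610
T(n) = O(n^(log_4 20))

For T(n) = 20T(n/4) + O(n^1): log_4(20) = 2.1610. This is Case 1 of the Master Theorem (c < log_b(a), work dominated by leaves), giving O(n^(log_4 20)).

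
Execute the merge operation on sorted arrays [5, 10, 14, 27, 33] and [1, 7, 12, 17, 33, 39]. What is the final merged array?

Merging process:

Compare 5 vs 1: take 1 from right. Merged: [1]
Compare 5 vs 7: take 5 from left. Merged: [1, 5]
Compare 10 vs 7: take 7 from right. Merged: [1, 5, 7]
Compare 10 vs 12: take 10 from left. Merged: [1, 5, 7, 10]
Compare 14 vs 12: take 12 from right. Merged: [1, 5, 7, 10, 12]
Compare 14 vs 17: take 14 from left. Merged: [1, 5, 7, 10, 12, 14]
Compare 27 vs 17: take 17 from right. Merged: [1, 5, 7, 10, 12, 14, 17]
Compare 27 vs 33: take 27 from left. Merged: [1, 5, 7, 10, 12, 14, 17, 27]
Compare 33 vs 33: take 33 from left. Merged: [1, 5, 7, 10, 12, 14, 17, 27, 33]
Append remaining from right: [33, 39]. Merged: [1, 5, 7, 10, 12, 14, 17, 27, 33, 33, 39]

Final merged array: [1, 5, 7, 10, 12, 14, 17, 27, 33, 33, 39]
Total comparisons: 9

The merged array is [1, 5, 7, 10, 12, 14, 17, 27, 33, 33, 39], requiring 9 comparisons. The merge step runs in O(n) time where n is the total number of elements.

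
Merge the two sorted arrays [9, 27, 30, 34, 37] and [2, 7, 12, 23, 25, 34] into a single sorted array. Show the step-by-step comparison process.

Merging process:

Compare 9 vs 2: take 2 from right. Merged: [2]
Compare 9 vs 7: take 7 from right. Merged: [2, 7]
Compare 9 vs 12: take 9 from left. Merged: [2, 7, 9]
Compare 27 vs 12: take 12 from right. Merged: [2, 7, 9, 12]
Compare 27 vs 23: take 23 from right. Merged: [2, 7, 9, 12, 23]
Compare 27 vs 25: take 25 from right. Merged: [2, 7, 9, 12, 23, 25]
Compare 27 vs 34: take 27 from left. Merged: [2, 7, 9, 12, 23, 25, 27]
Compare 30 vs 34: take 30 from left. Merged: [2, 7, 9, 12, 23, 25, 27, 30]
Compare 34 vs 34: take 34 from left. Merged: [2, 7, 9, 12, 23, 25, 27, 30, 34]
Compare 37 vs 34: take 34 from right. Merged: [2, 7, 9, 12, 23, 25, 27, 30, 34, 34]
Append remaining from left: [37]. Merged: [2, 7, 9, 12, 23, 25, 27, 30, 34, 34, 37]

Final merged array: [2, 7, 9, 12, 23, 25, 27, 30, 34, 34, 37]
Total comparisons: 10

The merged array is [2, 7, 9, 12, 23, 25, 27, 30, 34, 34, 37], requiring 10 comparisons. The merge step runs in O(n) time where n is the total number of elements.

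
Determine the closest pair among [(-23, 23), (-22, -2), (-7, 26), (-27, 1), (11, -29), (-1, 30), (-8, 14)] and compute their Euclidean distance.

Computing all pairwise distances among 7 points:

d((-23, 23), (-22, -2)) = 25.02
d((-23, 23), (-7, 26)) = 16.2788
d((-23, 23), (-27, 1)) = 22.3607
d((-23, 23), (11, -29)) = 62.1289
d((-23, 23), (-1, 30)) = 23.0868
d((-23, 23), (-8, 14)) = 17.4929
d((-22, -2), (-7, 26)) = 31.7648
d((-22, -2), (-27, 1)) = 5.831 <-- minimum
d((-22, -2), (11, -29)) = 42.638
d((-22, -2), (-1, 30)) = 38.2753
d((-22, -2), (-8, 14)) = 21.2603
d((-7, 26), (-27, 1)) = 32.0156
d((-7, 26), (11, -29)) = 57.8705
d((-7, 26), (-1, 30)) = 7.2111
d((-7, 26), (-8, 14)) = 12.0416
d((-27, 1), (11, -29)) = 48.4149
d((-27, 1), (-1, 30)) = 38.9487
d((-27, 1), (-8, 14)) = 23.0217
d((11, -29), (-1, 30)) = 60.208
d((11, -29), (-8, 14)) = 47.0106
d((-1, 30), (-8, 14)) = 17.4642

Closest pair: (-22, -2) and (-27, 1) with distance 5.831

The closest pair is (-22, -2) and (-27, 1) with Euclidean distance 5.831. For 7 points, brute-force pairwise comparison is shown above. For large n, the divide-and-conquer algorithm (sort by x, recurse on halves, check the dividing strip) achieves O(n log n).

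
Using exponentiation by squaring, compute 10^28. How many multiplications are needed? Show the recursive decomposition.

Computing 10^28 by squaring (build up from 10^1; each line after the first costs one multiplication):

10^1 = 10
10^2 = (10^1)^2 = 10^2 = 100
10^3 = 10 * 10^2 = 10 * 100 = 1000
10^6 = (10^3)^2 = 1000^2 = 1000000
10^7 = 10 * 10^6 = 10 * 1000000 = 10000000
10^14 = (10^7)^2 = 10000000^2 = 100000000000000
10^28 = (10^14)^2 = 100000000000000^2 = 10000000000000000000000000000

Result: 10000000000000000000000000000
Multiplications needed: 6 (6 lines after 10^1)

10^28 = 10000000000000000000000000000. Using exponentiation by squaring, this requires 6 multiplications. The key idea: if the exponent is even, square the half-power; if odd, multiply by the base once.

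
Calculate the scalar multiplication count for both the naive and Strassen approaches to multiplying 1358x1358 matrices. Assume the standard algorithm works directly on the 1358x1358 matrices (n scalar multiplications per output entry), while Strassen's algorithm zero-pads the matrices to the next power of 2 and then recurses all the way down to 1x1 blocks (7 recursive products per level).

Matrix multiplication for 1358x1358 matrices:

Strassen's algorithm requires power-of-2 dimensions. Pad 1358x1358 to 2048x2048 (next power of 2).

Standard algorithm: 1358^3 = 2504374712 multiplications
Strassen's algorithm: 7^(log2(2048)) = 7^11 = 1977326743 multiplications
Savings: 2504374712 - 1977326743 = 527047969 multiplications

Standard: 2504374712 multiplications (1358^3). Strassen: 1977326743 multiplications (7^11, after padding to 2048x2048). Strassen reduces 8 recursive multiplications to 7 at each level.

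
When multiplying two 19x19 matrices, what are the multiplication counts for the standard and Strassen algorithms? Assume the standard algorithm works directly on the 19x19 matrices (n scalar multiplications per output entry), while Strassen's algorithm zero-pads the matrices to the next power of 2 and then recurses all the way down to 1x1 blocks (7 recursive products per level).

Matrix multiplication for 19x19 matrices:

Strassen's algorithm requires power-of-2 dimensions. Pad 19x19 to 32x32 (next power of 2).

Standard algorithm: 19^3 = 6859 multiplications
Strassen's algorithm: 7^(log2(32)) = 7^5 = 16807 multiplications
Difference: 6859 - 16807 = -9948 (Strassen uses MORE here due to padding overhead — for small or just-over-power-of-2 n, padding can outweigh the per-level savings)

Standard: 6859 multiplications (19^3). Strassen: 16807 multiplications (7^5, after padding to 32x32). Strassen reduces 8 recursive multiplications to 7 at each level.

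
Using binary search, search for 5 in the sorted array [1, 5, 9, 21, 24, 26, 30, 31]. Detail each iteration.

Binary search for 5 in [1, 5, 9, 21, 24, 26, 30, 31]:

lo=0, hi=7, mid=3, arr[mid]=21 -> 21 > 5, search left half
lo=0, hi=2, mid=1, arr[mid]=5 -> Found target at index 1!

Binary search finds 5 at index 1 after 2 comparisons. The search repeatedly halves the search space by comparing with the middle element.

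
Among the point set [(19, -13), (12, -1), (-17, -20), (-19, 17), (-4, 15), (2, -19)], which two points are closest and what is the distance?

Computing all pairwise distances among 6 points:

d((19, -13), (12, -1)) = 13.8924 <-- minimum
d((19, -13), (-17, -20)) = 36.6742
d((19, -13), (-19, 17)) = 48.4149
d((19, -13), (-4, 15)) = 36.2353
d((19, -13), (2, -19)) = 18.0278
d((12, -1), (-17, -20)) = 34.6699
d((12, -1), (-19, 17)) = 35.8469
d((12, -1), (-4, 15)) = 22.6274
d((12, -1), (2, -19)) = 20.5913
d((-17, -20), (-19, 17)) = 37.054
d((-17, -20), (-4, 15)) = 37.3363
d((-17, -20), (2, -19)) = 19.0263
d((-19, 17), (-4, 15)) = 15.1327
d((-19, 17), (2, -19)) = 41.6773
d((-4, 15), (2, -19)) = 34.5254

Closest pair: (19, -13) and (12, -1) with distance 13.8924

The closest pair is (19, -13) and (12, -1) with Euclidean distance 13.8924. For 6 points, brute-force pairwise comparison is shown above. For large n, the divide-and-conquer algorithm (sort by x, recurse on halves, check the dividing strip) achieves O(n log n).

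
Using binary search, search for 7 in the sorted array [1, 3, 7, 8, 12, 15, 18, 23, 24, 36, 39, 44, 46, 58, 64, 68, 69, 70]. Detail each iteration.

Binary search for 7 in [1, 3, 7, 8, 12, 15, 18, 23, 24, 36, 39, 44, 46, 58, 64, 68, 69, 70]:

lo=0, hi=17, mid=8, arr[mid]=24 -> 24 > 7, search left half
lo=0, hi=7, mid=3, arr[mid]=8 -> 8 > 7, search left half
lo=0, hi=2, mid=1, arr[mid]=3 -> 3 < 7, search right half
lo=2, hi=2, mid=2, arr[mid]=7 -> Found target at index 2!

Binary search finds 7 at index 2 after 4 comparisons. The search repeatedly halves the search space by comparing with the middle element.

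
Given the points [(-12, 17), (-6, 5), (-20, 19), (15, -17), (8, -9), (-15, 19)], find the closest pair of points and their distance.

Computing all pairwise distances among 6 points:

d((-12, 17), (-6, 5)) = 13.4164
d((-12, 17), (-20, 19)) = 8.2462
d((-12, 17), (15, -17)) = 43.4166
d((-12, 17), (8, -9)) = 32.8024
d((-12, 17), (-15, 19)) = 3.6056 <-- minimum
d((-6, 5), (-20, 19)) = 19.799
d((-6, 5), (15, -17)) = 30.4138
d((-6, 5), (8, -9)) = 19.799
d((-6, 5), (-15, 19)) = 16.6433
d((-20, 19), (15, -17)) = 50.2096
d((-20, 19), (8, -9)) = 39.598
d((-20, 19), (-15, 19)) = 5.0
d((15, -17), (8, -9)) = 10.6301
d((15, -17), (-15, 19)) = 46.8615
d((8, -9), (-15, 19)) = 36.2353

Closest pair: (-12, 17) and (-15, 19) with distance 3.6056

The closest pair is (-12, 17) and (-15, 19) with Euclidean distance 3.6056. For 6 points, brute-force pairwise comparison is shown above. For large n, the divide-and-conquer algorithm (sort by x, recurse on halves, check the dividing strip) achieves O(n log n).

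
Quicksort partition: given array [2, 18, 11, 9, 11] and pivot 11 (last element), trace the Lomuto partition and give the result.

Lomuto partition with pivot = 11:

Initial array: [2, 18, 11, 9, 11]

arr[0]=2 <= 11: swap with position 0, array becomes [2, 18, 11, 9, 11]
arr[1]=18 > 11: no swap
arr[2]=11 <= 11: swap with position 1, array becomes [2, 11, 18, 9, 11]
arr[3]=9 <= 11: swap with position 2, array becomes [2, 11, 9, 18, 11]

Place pivot at position 3: [2, 11, 9, 11, 18]
Pivot position: 3

After partitioning with pivot 11, the array becomes [2, 11, 9, 11, 18]. The pivot is placed at index 3. All elements to the left of the pivot are <= 11, and all elements to the right are > 11.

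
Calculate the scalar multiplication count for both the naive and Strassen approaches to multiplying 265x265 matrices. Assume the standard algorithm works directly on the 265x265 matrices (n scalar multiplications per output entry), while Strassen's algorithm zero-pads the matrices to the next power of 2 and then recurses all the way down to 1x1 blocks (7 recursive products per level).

Matrix multiplication for 265x265 matrices:

Strassen's algorithm requires power-of-2 dimensions. Pad 265x265 to 512x512 (next power of 2).

Standard algorithm: 265^3 = 18609625 multiplications
Strassen's algorithm: 7^(log2(512)) = 7^9 = 40353607 multiplications
Difference: 18609625 - 40353607 = -21743982 (Strassen uses MORE here due to padding overhead — for small or just-over-power-of-2 n, padding can outweigh the per-level savings)

Standard: 18609625 multiplications (265^3). Strassen: 40353607 multiplications (7^9, after padding to 512x512). Strassen reduces 8 recursive multiplications to 7 at each level.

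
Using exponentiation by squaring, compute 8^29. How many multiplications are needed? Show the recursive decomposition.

Computing 8^29 by squaring (build up from 8^1; each line after the first costs one multiplication):

8^1 = 8
8^2 = (8^1)^2 = 8^2 = 64
8^3 = 8 * 8^2 = 8 * 64 = 512
8^6 = (8^3)^2 = 512^2 = 262144
8^7 = 8 * 8^6 = 8 * 262144 = 2097152
8^14 = (8^7)^2 = 2097152^2 = 4398046511104
8^28 = (8^14)^2 = 4398046511104^2 = 19342813113834066795298816
8^29 = 8 * 8^28 = 8 * 19342813113834066795298816 = 154742504910672534362390528

Result: 154742504910672534362390528
Multiplications needed: 7 (7 lines after 8^1)

8^29 = 154742504910672534362390528. Using exponentiation by squaring, this requires 7 multiplications. The key idea: if the exponent is even, square the half-power; if odd, multiply by the base once.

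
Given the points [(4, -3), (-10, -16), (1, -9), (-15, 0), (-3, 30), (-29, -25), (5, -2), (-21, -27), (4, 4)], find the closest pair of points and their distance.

Computing all pairwise distances among 9 points:

d((4, -3), (-10, -16)) = 19.105
d((4, -3), (1, -9)) = 6.7082
d((4, -3), (-15, 0)) = 19.2354
d((4, -3), (-3, 30)) = 33.7343
d((4, -3), (-29, -25)) = 39.6611
d((4, -3), (5, -2)) = 1.4142 <-- minimum
d((4, -3), (-21, -27)) = 34.6554
d((4, -3), (4, 4)) = 7.0
d((-10, -16), (1, -9)) = 13.0384
d((-10, -16), (-15, 0)) = 16.7631
d((-10, -16), (-3, 30)) = 46.5296
d((-10, -16), (-29, -25)) = 21.0238
d((-10, -16), (5, -2)) = 20.5183
d((-10, -16), (-21, -27)) = 15.5563
d((-10, -16), (4, 4)) = 24.4131
d((1, -9), (-15, 0)) = 18.3576
d((1, -9), (-3, 30)) = 39.2046
d((1, -9), (-29, -25)) = 34.0
d((1, -9), (5, -2)) = 8.0623
d((1, -9), (-21, -27)) = 28.4253
d((1, -9), (4, 4)) = 13.3417
d((-15, 0), (-3, 30)) = 32.311
d((-15, 0), (-29, -25)) = 28.6531
d((-15, 0), (5, -2)) = 20.0998
d((-15, 0), (-21, -27)) = 27.6586
d((-15, 0), (4, 4)) = 19.4165
d((-3, 30), (-29, -25)) = 60.8358
d((-3, 30), (5, -2)) = 32.9848
d((-3, 30), (-21, -27)) = 59.7746
d((-3, 30), (4, 4)) = 26.9258
d((-29, -25), (5, -2)) = 41.0488
d((-29, -25), (-21, -27)) = 8.2462
d((-29, -25), (4, 4)) = 43.9318
d((5, -2), (-21, -27)) = 36.0694
d((5, -2), (4, 4)) = 6.0828
d((-21, -27), (4, 4)) = 39.8246

Closest pair: (4, -3) and (5, -2) with distance 1.4142

The closest pair is (4, -3) and (5, -2) with Euclidean distance 1.4142. For 9 points, brute-force pairwise comparison is shown above. For large n, the divide-and-conquer algorithm (sort by x, recurse on halves, check the dividing strip) achieves O(n log n).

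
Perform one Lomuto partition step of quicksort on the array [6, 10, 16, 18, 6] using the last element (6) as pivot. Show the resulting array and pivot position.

Lomuto partition with pivot = 6:

Initial array: [6, 10, 16, 18, 6]

arr[0]=6 <= 6: swap with position 0, array becomes [6, 10, 16, 18, 6]
arr[1]=10 > 6: no swap
arr[2]=16 > 6: no swap
arr[3]=18 > 6: no swap

Place pivot at position 1: [6, 6, 16, 18, 10]
Pivot position: 1

After partitioning with pivot 6, the array becomes [6, 6, 16, 18, 10]. The pivot is placed at index 1. All elements to the left of the pivot are <= 6, and all elements to the right are > 6.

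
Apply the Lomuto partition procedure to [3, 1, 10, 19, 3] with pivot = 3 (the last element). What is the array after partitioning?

Lomuto partition with pivot = 3:

Initial array: [3, 1, 10, 19, 3]

arr[0]=3 <= 3: swap with position 0, array becomes [3, 1, 10, 19, 3]
arr[1]=1 <= 3: swap with position 1, array becomes [3, 1, 10, 19, 3]
arr[2]=10 > 3: no swap
arr[3]=19 > 3: no swap

Place pivot at position 2: [3, 1, 3, 19, 10]
Pivot position: 2

After partitioning with pivot 3, the array becomes [3, 1, 3, 19, 10]. The pivot is placed at index 2. All elements to the left of the pivot are <= 3, and all elements to the right are > 3.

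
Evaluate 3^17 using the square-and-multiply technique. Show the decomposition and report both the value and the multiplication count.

Computing 3^17 by squaring (build up from 3^1; each line after the first costs one multiplication):

3^1 = 3
3^2 = (3^1)^2 = 3^2 = 9
3^4 = (3^2)^2 = 9^2 = 81
3^8 = (3^4)^2 = 81^2 = 6561
3^16 = (3^8)^2 = 6561^2 = 43046721
3^17 = 3 * 3^16 = 3 * 43046721 = 129140163

Result: 129140163
Multiplications needed: 5 (5 lines after 3^1)

3^17 = 129140163. Using exponentiation by squaring, this requires 5 multiplications. The key idea: if the exponent is even, square the half-power; if odd, multiply by the base once.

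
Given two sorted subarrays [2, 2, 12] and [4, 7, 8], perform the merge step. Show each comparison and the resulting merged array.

Merging process:

Compare 2 vs 4: take 2 from left. Merged: [2]
Compare 2 vs 4: take 2 from left. Merged: [2, 2]
Compare 12 vs 4: take 4 from right. Merged: [2, 2, 4]
Compare 12 vs 7: take 7 from right. Merged: [2, 2, 4, 7]
Compare 12 vs 8: take 8 from right. Merged: [2, 2, 4, 7, 8]
Append remaining from left: [12]. Merged: [2, 2, 4, 7, 8, 12]

Final merged array: [2, 2, 4, 7, 8, 12]
Total comparisons: 5

The merged array is [2, 2, 4, 7, 8, 12], requiring 5 comparisons. The merge step runs in O(n) time where n is the total number of elements.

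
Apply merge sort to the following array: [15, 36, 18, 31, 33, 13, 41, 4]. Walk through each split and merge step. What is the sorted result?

Merge sort trace:

Split: [15, 36, 18, 31, 33, 13, 41, 4] -> [15, 36, 18, 31] and [33, 13, 41, 4]
  Split: [15, 36, 18, 31] -> [15, 36] and [18, 31]
    Split: [15, 36] -> [15] and [36]
    Merge: [15] + [36] -> [15, 36]
    Split: [18, 31] -> [18] and [31]
    Merge: [18] + [31] -> [18, 31]
  Merge: [15, 36] + [18, 31] -> [15, 18, 31, 36]
  Split: [33, 13, 41, 4] -> [33, 13] and [41, 4]
    Split: [33, 13] -> [33] and [13]
    Merge: [33] + [13] -> [13, 33]
    Split: [41, 4] -> [41] and [4]
    Merge: [41] + [4] -> [4, 41]
  Merge: [13, 33] + [4, 41] -> [4, 13, 33, 41]
Merge: [15, 18, 31, 36] + [4, 13, 33, 41] -> [4, 13, 15, 18, 31, 33, 36, 41]

Final sorted array: [4, 13, 15, 18, 31, 33, 36, 41]

The merge sort proceeds by recursively splitting the array and merging sorted halves.
After all merges, the sorted array is [4, 13, 15, 18, 31, 33, 36, 41].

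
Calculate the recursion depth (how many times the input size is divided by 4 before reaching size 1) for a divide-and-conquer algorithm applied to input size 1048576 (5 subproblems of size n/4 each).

For divide and conquer with division factor 4:

Problem sizes at each level:
Level 0: 1048576
Level 1: 262144
Level 2: 65536
Level 3: 16384
Level 4: 4096
Level 5: 1024
Level 6: 256
Level 7: 64
Level 8: 16
Level 9: 4
Level 10: 1

The root is level 0 and the size-1 base case is level 10 (the tree spans levels 0 through 10, i.e. 11 levels counting the root), so the depth is the number of divisions: log_4(1048576) = 10

The recursion tree depth is log_4(1048576) = 10. At each level, the problem size is divided by 4, so it takes 10 divisions to reduce to a base case of size 1. The algorithm makes 5 recursive calls at each level.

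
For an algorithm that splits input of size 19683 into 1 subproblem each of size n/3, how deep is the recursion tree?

For divide and conquer with division factor 3:

Problem sizes at each level:
Level 0: 19683
Level 1: 6561
Level 2: 2187
Level 3: 729
Level 4: 243
Level 5: 81
Level 6: 27
Level 7: 9
Level 8: 3
Level 9: 1

The root is level 0 and the size-1 base case is level 9 (the tree spans levels 0 through 9, i.e. 10 levels counting the root), so the depth is the number of divisions: log_3(19683) = 9

The recursion tree depth is log_3(19683) = 9. At each level, the problem size is divided by 3, so it takes 9 divisions to reduce to a base case of size 1. The algorithm makes 1 recursive call at each level.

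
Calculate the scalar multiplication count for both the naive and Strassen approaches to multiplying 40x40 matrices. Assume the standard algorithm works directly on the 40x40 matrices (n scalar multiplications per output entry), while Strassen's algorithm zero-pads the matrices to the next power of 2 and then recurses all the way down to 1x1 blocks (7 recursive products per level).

Matrix multiplication for 40x40 matrices:

Strassen's algorithm requires power-of-2 dimensions. Pad 40x40 to 64x64 (next power of 2).

Standard algorithm: 40^3 = 64000 multiplications
Strassen's algorithm: 7^(log2(64)) = 7^6 = 117649 multiplications
Difference: 64000 - 117649 = -53649 (Strassen uses MORE here due to padding overhead — for small or just-over-power-of-2 n, padding can outweigh the per-level savings)

Standard: 64000 multiplications (40^3). Strassen: 117649 multiplications (7^6, after padding to 64x64). Strassen reduces 8 recursive multiplications to 7 at each level.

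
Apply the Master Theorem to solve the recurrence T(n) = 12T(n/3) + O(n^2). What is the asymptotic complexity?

Master Theorem for T(n) = 12T(n/3) + O(n^2):

a = 12, b = 3, c = 2
log_b(a) = log_3(12) = 2.2619

Case 1: c = 2 < log_3(12) = 2.2619
T(n) = O(n^(log_3 12))

For T(n) = 12T(n/3) + O(n^2): log_3(12) = 2.2619. This is Case 1 of the Master Theorem (c < log_b(a), work dominated by leaves), giving O(n^(log_3 12)).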